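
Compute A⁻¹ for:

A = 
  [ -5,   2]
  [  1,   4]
det(A) = (-5)(4) - (2)(1) = -22
For a 2×2 matrix, A⁻¹ = (1/det(A)) · [[d, -b], [-c, a]]
    = (-1/22) · [[4, -2], [-1, -5]]

A⁻¹ = 
  [-2/11,  1/11]
  [ 1/22,  5/22]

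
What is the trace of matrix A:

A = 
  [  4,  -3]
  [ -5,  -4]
0

tr(A) = 4 + -4 = 0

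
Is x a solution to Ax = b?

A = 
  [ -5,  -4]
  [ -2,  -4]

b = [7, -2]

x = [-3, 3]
No

Ax = [3, -6] ≠ b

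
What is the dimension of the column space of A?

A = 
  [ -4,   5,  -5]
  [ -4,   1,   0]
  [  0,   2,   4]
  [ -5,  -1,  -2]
Row reduce:
R2 → R2 - (1)·R1
R4 → R4 - (5/4)·R1
R3 → R3 + (1/2)·R2
R4 → R4 - (29/16)·R2
R4 → R4 + (77/104)·R3
REF = 
  [  -4,    5,   -5]
  [   0,   -4,    5]
  [   0,    0, 13/2]
  [   0,    0,    0]
Pivot columns: 1, 2, 3 → 3 pivots.
dim(Col(A)) = number of pivot columns = 3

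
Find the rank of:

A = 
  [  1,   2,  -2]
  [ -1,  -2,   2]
Row reduce:
R2 → R2 + (1)·R1
REF = 
  [  1,   2,  -2]
  [  0,   0,   0]
Pivot columns: 1 → 1 pivot.

rank(A) = 1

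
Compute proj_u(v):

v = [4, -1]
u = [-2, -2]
v·u = (4)(-2) + (-1)(-2) = -6
u·u = (-2)² + (-2)² = 8
proj_u(v) = (v·u / u·u) × u = (-6/8) × u = (-3/4) × u

proj_u(v) = [3/2, 3/2]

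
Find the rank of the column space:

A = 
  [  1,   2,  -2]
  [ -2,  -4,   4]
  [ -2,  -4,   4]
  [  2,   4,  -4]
Row reduce:
R2 → R2 + (2)·R1
R3 → R3 + (2)·R1
R4 → R4 - (2)·R1
REF = 
  [  1,   2,  -2]
  [  0,   0,   0]
  [  0,   0,   0]
  [  0,   0,   0]
Pivot columns: 1 → 1 pivot.
dim(Col(A)) = number of pivot columns = 1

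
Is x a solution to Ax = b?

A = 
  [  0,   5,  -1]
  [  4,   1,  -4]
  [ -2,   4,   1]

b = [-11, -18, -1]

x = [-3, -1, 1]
No

Ax = [-6, -17, 3] ≠ b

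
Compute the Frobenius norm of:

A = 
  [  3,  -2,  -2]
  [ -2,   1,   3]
||A||_F = 5.568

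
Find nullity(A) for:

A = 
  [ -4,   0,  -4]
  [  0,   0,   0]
nullity(A) = 2

Row reduce:
(no row operations needed)
REF = 
  [ -4,   0,  -4]
  [  0,   0,   0]
Pivot columns: 1 → 1 pivot.
rank(A) = 1, so nullity(A) = 3 - 1 = 2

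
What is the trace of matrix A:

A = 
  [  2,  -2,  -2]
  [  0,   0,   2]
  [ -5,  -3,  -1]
1

tr(A) = 2 + 0 + -1 = 1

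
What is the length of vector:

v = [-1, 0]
1

||v||₂ = √((-1)² + (0)²) = √1 = 1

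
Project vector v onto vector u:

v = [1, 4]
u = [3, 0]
v·u = (1)(3) + (4)(0) = 3
u·u = (3)² + (0)² = 9
proj_u(v) = (v·u / u·u) × u = (3/9) × u = (1/3) × u

proj_u(v) = [1, 0]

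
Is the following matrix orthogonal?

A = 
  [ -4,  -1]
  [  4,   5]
No

AᵀA = 
  [ 32,  24]
  [ 24,  26]
≠ I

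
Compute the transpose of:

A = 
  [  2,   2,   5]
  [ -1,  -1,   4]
Aᵀ = 
  [  2,  -1]
  [  2,  -1]
  [  5,   4]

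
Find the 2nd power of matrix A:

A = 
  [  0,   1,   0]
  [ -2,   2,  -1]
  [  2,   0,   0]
A² = A·A:
A²[1,1] = (0)(0) + (1)(-2) + (0)(2) = -2
A²[1,2] = (0)(1) + (1)(2) + (0)(0) = 2
A²[1,3] = (0)(0) + (1)(-1) + (0)(0) = -1
A²[2,1] = (-2)(0) + (2)(-2) + (-1)(2) = -6
A²[2,2] = (-2)(1) + (2)(2) + (-1)(0) = 2
A²[2,3] = (-2)(0) + (2)(-1) + (-1)(0) = -2
A²[3,1] = (2)(0) + (0)(-2) + (0)(2) = 0
A²[3,2] = (2)(1) + (0)(2) + (0)(0) = 2
A²[3,3] = (2)(0) + (0)(-1) + (0)(0) = 0
A² = 
  [ -2,   2,  -1]
  [ -6,   2,  -2]
  [  0,   2,   0]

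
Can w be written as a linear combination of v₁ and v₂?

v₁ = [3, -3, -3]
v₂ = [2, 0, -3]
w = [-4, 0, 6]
Yes

Form the augmented matrix and row-reduce:
[v₁|v₂|w] = 
  [  3,   2,  -4]
  [ -3,   0,   0]
  [ -3,  -3,   6]
R2 → R2 + (1)·R1
R3 → R3 + (1)·R1
R3 → R3 + (1/2)·R2
REF = 
  [  3,   2,  -4]
  [  0,   2,  -4]
  [  0,   0,   0]

No row of the form [0 0 | nonzero], so the system is consistent. Back-substitution gives c₁ = 0, c₂ = -2: w = (0)·v₁ + (-2)·v₂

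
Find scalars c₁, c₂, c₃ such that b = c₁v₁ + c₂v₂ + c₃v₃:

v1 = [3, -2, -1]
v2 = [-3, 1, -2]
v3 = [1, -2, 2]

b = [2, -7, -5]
c1 = 3, c2 = 3, c3 = 2

b = 3·v1 + 3·v2 + 2·v3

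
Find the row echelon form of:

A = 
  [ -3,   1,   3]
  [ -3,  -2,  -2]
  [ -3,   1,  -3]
Row operations:
R2 → R2 - (1)·R1
R3 → R3 - (1)·R1

Resulting echelon form:
REF = 
  [ -3,   1,   3]
  [  0,  -3,  -5]
  [  0,   0,  -6]

Rank = 3 (number of non-zero pivot rows).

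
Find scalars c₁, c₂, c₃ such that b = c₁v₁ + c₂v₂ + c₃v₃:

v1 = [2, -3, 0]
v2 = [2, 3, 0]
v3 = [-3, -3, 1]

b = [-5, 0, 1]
c1 = -1, c2 = 0, c3 = 1

b = -1·v1 + 0·v2 + 1·v3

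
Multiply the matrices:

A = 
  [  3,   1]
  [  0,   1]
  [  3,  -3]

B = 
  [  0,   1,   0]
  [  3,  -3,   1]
AB = 
  [  3,   0,   1]
  [  3,  -3,   1]
  [ -9,  12,  -3]

A is 3×2 and B is 2×3, so AB is 3×3. Each entry is (row of A)·(column of B):
AB[1,1] = (3)(0) + (1)(3) = 3
AB[1,2] = (3)(1) + (1)(-3) = 0
AB[1,3] = (3)(0) + (1)(1) = 1
AB[2,1] = (0)(0) + (1)(3) = 3
AB[2,2] = (0)(1) + (1)(-3) = -3
AB[2,3] = (0)(0) + (1)(1) = 1
AB[3,1] = (3)(0) + (-3)(3) = -9
AB[3,2] = (3)(1) + (-3)(-3) = 12
AB[3,3] = (3)(0) + (-3)(1) = -3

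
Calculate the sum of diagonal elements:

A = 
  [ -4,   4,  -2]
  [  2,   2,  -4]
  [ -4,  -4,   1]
-1

tr(A) = -4 + 2 + 1 = -1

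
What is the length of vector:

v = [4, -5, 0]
6.403

||v||₂ = √((4)² + (-5)² + (0)²) = √41 = 6.403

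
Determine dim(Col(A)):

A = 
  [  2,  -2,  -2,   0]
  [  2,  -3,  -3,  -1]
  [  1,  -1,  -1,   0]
Row reduce:
R2 → R2 - (1)·R1
R3 → R3 - (1/2)·R1
REF = 
  [  2,  -2,  -2,   0]
  [  0,  -1,  -1,  -1]
  [  0,   0,   0,   0]
Pivot columns: 1, 2 → 2 pivots.
dim(Col(A)) = number of pivot columns = 2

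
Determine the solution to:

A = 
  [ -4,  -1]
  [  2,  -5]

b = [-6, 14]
Row reduce the augmented matrix [A|b]:
R2 → R2 + (1/2)·R1
REF = 
  [   -4,    -1,    -6]
  [    0, -11/2,    11]

Back-substitution:
x₂ = 11 / (-11/2) = -2
x₁ = (-6 - (-1)(-2)) / (-4) = 2

x = [2, -2]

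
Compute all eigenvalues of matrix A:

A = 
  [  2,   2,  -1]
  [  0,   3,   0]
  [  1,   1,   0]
λ = 1, 3, 1

Characteristic polynomial: det(λI - A) = λ³ - 5λ² + 7λ - 3
Testing integer divisors of the constant term: p(1) = 0, so (λ - 1) is a factor:
p(λ) = (λ - 1)(λ² - 4λ + 3)
λ² - 4λ + 3 = (λ - 1)(λ - 3)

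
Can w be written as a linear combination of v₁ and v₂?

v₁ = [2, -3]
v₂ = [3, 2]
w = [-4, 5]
Yes

Form the augmented matrix and row-reduce:
[v₁|v₂|w] = 
  [  2,   3,  -4]
  [ -3,   2,   5]
R2 → R2 + (3/2)·R1
REF = 
  [   2,    3,   -4]
  [   0, 13/2,   -1]

No row of the form [0 0 | nonzero], so the system is consistent. Back-substitution gives c₁ = -23/13, c₂ = -2/13: w = (-23/13)·v₁ + (-2/13)·v₂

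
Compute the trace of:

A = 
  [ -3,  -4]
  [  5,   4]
1

tr(A) = -3 + 4 = 1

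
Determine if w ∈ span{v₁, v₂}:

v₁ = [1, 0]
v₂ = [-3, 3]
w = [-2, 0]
Yes

Form the augmented matrix and row-reduce:
[v₁|v₂|w] = 
  [  1,  -3,  -2]
  [  0,   3,   0]
(already in echelon form — no row operations needed)

No row of the form [0 0 | nonzero], so the system is consistent. Back-substitution gives c₁ = -2, c₂ = 0: w = (-2)·v₁ + (0)·v₂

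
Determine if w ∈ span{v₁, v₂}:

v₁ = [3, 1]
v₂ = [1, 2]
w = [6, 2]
Yes

Form the augmented matrix and row-reduce:
[v₁|v₂|w] = 
  [  3,   1,   6]
  [  1,   2,   2]
R2 → R2 - (1/3)·R1
REF = 
  [  3,   1,   6]
  [  0, 5/3,   0]

No row of the form [0 0 | nonzero], so the system is consistent. Back-substitution gives c₁ = 2, c₂ = 0: w = (2)·v₁ + (0)·v₂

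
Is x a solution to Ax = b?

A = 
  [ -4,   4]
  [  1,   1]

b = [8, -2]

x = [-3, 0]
No

Ax = [12, -3] ≠ b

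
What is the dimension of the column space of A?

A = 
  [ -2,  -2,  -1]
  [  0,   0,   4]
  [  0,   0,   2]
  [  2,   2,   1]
dim(Col(A)) = 2

Row reduce:
R4 → R4 + (1)·R1
R3 → R3 - (1/2)·R2
REF = 
  [ -2,  -2,  -1]
  [  0,   0,   4]
  [  0,   0,   0]
  [  0,   0,   0]
Pivot columns: 1, 3 → 2 pivots.
dim(Col(A)) = number of pivot columns = 2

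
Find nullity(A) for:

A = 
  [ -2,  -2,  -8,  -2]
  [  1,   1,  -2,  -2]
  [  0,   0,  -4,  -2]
nullity(A) = 2

Row reduce:
R2 → R2 + (1/2)·R1
R3 → R3 - (2/3)·R2
REF = 
  [ -2,  -2,  -8,  -2]
  [  0,   0,  -6,  -3]
  [  0,   0,   0,   0]
Pivot columns: 1, 3 → 2 pivots.
rank(A) = 2, so nullity(A) = 4 - 2 = 2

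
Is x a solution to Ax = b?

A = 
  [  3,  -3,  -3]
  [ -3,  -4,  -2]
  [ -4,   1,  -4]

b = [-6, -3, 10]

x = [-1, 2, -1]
Yes

Ax = [-6, -3, 10] = b ✓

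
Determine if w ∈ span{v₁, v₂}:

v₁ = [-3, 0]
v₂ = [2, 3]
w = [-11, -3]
Yes

Form the augmented matrix and row-reduce:
[v₁|v₂|w] = 
  [ -3,   2, -11]
  [  0,   3,  -3]
(already in echelon form — no row operations needed)

No row of the form [0 0 | nonzero], so the system is consistent. Back-substitution gives c₁ = 3, c₂ = -1: w = (3)·v₁ + (-1)·v₂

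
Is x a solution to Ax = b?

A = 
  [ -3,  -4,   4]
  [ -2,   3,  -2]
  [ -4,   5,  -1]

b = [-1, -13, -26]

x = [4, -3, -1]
No

Ax = [-4, -15, -30] ≠ b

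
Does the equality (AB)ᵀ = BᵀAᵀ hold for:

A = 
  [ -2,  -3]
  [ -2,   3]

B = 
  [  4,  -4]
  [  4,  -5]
Yes

(AB)ᵀ = 
  [-20,   4]
  [ 23,  -7]

BᵀAᵀ = 
  [-20,   4]
  [ 23,  -7]

Both sides are equal — this is the standard identity (AB)ᵀ = BᵀAᵀ, which holds for all A, B.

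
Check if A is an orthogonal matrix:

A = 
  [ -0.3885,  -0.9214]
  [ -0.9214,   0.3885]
Yes

AᵀA = 
  [  0.9999,   0]
  [  0,   0.9999]
≈ I (equal to I up to the 4-dp rounding of the entries)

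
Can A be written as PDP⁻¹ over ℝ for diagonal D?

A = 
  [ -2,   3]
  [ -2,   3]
Yes

tr(A) = 1, det(A) = 0
Characteristic polynomial: λ² - tr(A)λ + det(A) = λ² - λ
λ² - λ = λ(λ - 1)
Eigenvalues: 1, 0
λ=0: alg. mult. = 1, geom. mult. = 2 - rank(A - (0)I) = 2 - 1 = 1
λ=1: alg. mult. = 1, geom. mult. = 2 - rank(A - (1)I) = 2 - 1 = 1
Sum of geometric multiplicities equals n, so A has n independent eigenvectors.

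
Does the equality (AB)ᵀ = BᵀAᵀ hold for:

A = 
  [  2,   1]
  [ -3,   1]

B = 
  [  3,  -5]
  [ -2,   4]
Yes

(AB)ᵀ = 
  [  4, -11]
  [ -6,  19]

BᵀAᵀ = 
  [  4, -11]
  [ -6,  19]

Both sides are equal — this is the standard identity (AB)ᵀ = BᵀAᵀ, which holds for all A, B.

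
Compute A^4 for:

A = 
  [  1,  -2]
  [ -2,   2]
A² = A·A:
A²[1,1] = (1)(1) + (-2)(-2) = 5
A²[1,2] = (1)(-2) + (-2)(2) = -6
A²[2,1] = (-2)(1) + (2)(-2) = -6
A²[2,2] = (-2)(-2) + (2)(2) = 8
A² = 
  [  5,  -6]
  [ -6,   8]

A^3 = A^2·A:
A^3[1,1] = (5)(1) + (-6)(-2) = 17
A^3[1,2] = (5)(-2) + (-6)(2) = -22
A^3[2,1] = (-6)(1) + (8)(-2) = -22
A^3[2,2] = (-6)(-2) + (8)(2) = 28
A^3 = 
  [ 17, -22]
  [-22,  28]

A^4 = A^3·A:
A^4[1,1] = (17)(1) + (-22)(-2) = 61
A^4[1,2] = (17)(-2) + (-22)(2) = -78
A^4[2,1] = (-22)(1) + (28)(-2) = -78
A^4[2,2] = (-22)(-2) + (28)(2) = 100
A^4 = 
  [ 61, -78]
  [-78, 100]

Therefore
A^4 = 
  [ 61, -78]
  [-78, 100]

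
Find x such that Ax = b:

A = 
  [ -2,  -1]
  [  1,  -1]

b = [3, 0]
x = [-1, -1]

Row reduce the augmented matrix [A|b]:
R2 → R2 + (1/2)·R1
REF = 
  [  -2,   -1,    3]
  [   0, -3/2,  3/2]

Back-substitution:
x₂ = (3/2) / (-3/2) = -1
x₁ = (3 - (-1)(-1)) / (-2) = -1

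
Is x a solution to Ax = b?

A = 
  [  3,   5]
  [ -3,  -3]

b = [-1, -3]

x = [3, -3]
No

Ax = [-6, 0] ≠ b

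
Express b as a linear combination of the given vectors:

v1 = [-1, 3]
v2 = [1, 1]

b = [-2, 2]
c1 = 1, c2 = -1

b = 1·v1 + -1·v2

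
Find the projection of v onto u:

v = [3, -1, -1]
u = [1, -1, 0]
v·u = (3)(1) + (-1)(-1) + (-1)(0) = 4
u·u = (1)² + (-1)² + (0)² = 2
proj_u(v) = (v·u / u·u) × u = (4/2) × u = (2) × u

proj_u(v) = [2, -2, 0]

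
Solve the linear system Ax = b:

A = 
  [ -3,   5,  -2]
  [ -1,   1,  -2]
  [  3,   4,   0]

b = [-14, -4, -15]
Row reduce the augmented matrix [A|b]:
R2 → R2 - (1/3)·R1
R3 → R3 + (1)·R1
R3 → R3 + (27/2)·R2
REF = 
  [  -3,    5,   -2,  -14]
  [   0, -2/3, -4/3,  2/3]
  [   0,    0,  -20,  -20]

Back-substitution:
x₃ = (-20) / (-20) = 1
x₂ = (2/3 - (-4/3)(1)) / (-2/3) = -3
x₁ = (-14 - (5)(-3) - (-2)(1)) / (-3) = -1

x = [-1, -3, 1]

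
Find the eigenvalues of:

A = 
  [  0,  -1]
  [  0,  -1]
tr(A) = -1, det(A) = 0
Characteristic polynomial: λ² - tr(A)λ + det(A) = λ² + λ
λ² + λ = λ(λ + 1)

λ = 0, -1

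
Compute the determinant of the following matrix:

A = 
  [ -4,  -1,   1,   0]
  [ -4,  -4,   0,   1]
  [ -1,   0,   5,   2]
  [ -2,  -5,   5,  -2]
-346

Cofactor expansion along row 1: det(A) = a₁₁M₁₁ - a₁₂M₁₂ + a₁₃M₁₃ - a₁₄M₁₄

M₁₁ = det[[-4, 0, 1]; [0, 5, 2]; [-5, 5, -2]]
  = (-4)·((5)(-2) - (2)(5)) - (0)·((0)(-2) - (2)(-5)) + (1)·((0)(5) - (5)(-5))
  = (-4)(-20) - (0)(10) + (1)(25)
  = 105
M₁₂ = det[[-4, 0, 1]; [-1, 5, 2]; [-2, 5, -2]]
  = (-4)·((5)(-2) - (2)(5)) - (0)·((-1)(-2) - (2)(-2)) + (1)·((-1)(5) - (5)(-2))
  = (-4)(-20) - (0)(6) + (1)(5)
  = 85
M₁₃ = det[[-4, -4, 1]; [-1, 0, 2]; [-2, -5, -2]]
  = (-4)·((0)(-2) - (2)(-5)) - (-4)·((-1)(-2) - (2)(-2)) + (1)·((-1)(-5) - (0)(-2))
  = (-4)(10) - (-4)(6) + (1)(5)
  = -11
M₁₄ = det[[-4, -4, 0]; [-1, 0, 5]; [-2, -5, 5]]
  = (-4)·((0)(5) - (5)(-5)) - (-4)·((-1)(5) - (5)(-2)) + (0)·((-1)(-5) - (0)(-2))
  = (-4)(25) - (-4)(5) + (0)(5)
  = -80

det(A) = (-4)(105) - (-1)(85) + (1)(-11) - (0)(-80) = -346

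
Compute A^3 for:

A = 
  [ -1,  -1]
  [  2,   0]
A^3 = 
  [  3,   1]
  [ -2,   2]

A² = A·A:
A²[1,1] = (-1)(-1) + (-1)(2) = -1
A²[1,2] = (-1)(-1) + (-1)(0) = 1
A²[2,1] = (2)(-1) + (0)(2) = -2
A²[2,2] = (2)(-1) + (0)(0) = -2
A² = 
  [ -1,   1]
  [ -2,  -2]

A^3 = A^2·A:
A^3[1,1] = (-1)(-1) + (1)(2) = 3
A^3[1,2] = (-1)(-1) + (1)(0) = 1
A^3[2,1] = (-2)(-1) + (-2)(2) = -2
A^3[2,2] = (-2)(-1) + (-2)(0) = 2
A^3 = 
  [  3,   1]
  [ -2,   2]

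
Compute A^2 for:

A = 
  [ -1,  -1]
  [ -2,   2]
A² = A·A:
A²[1,1] = (-1)(-1) + (-1)(-2) = 3
A²[1,2] = (-1)(-1) + (-1)(2) = -1
A²[2,1] = (-2)(-1) + (2)(-2) = -2
A²[2,2] = (-2)(-1) + (2)(2) = 6
A² = 
  [  3,  -1]
  [ -2,   6]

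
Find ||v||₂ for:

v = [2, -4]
4.472

||v||₂ = √((2)² + (-4)²) = √20 = 4.472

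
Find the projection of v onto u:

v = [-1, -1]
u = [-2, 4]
proj_u(v) = [1/5, -2/5]

v·u = (-1)(-2) + (-1)(4) = -2
u·u = (-2)² + (4)² = 20
proj_u(v) = (v·u / u·u) × u = (-2/20) × u = (-1/10) × u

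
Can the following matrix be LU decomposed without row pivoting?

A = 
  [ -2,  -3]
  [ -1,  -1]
Yes.
A[1,1] = -2 ≠ 0, so Gaussian elimination proceeds without a row swap: multiplier ℓ₂₁ = (-1)/(-2) = 1/2, and U[2,2] = -1 - (1/2)(-3) = 1/2.
L = 
  [  1,   0]
  [1/2,   1]
U = 
  [ -2,  -3]
  [  0, 1/2]
Check row 2 of LU: [(1/2)(-2), (1/2)(-3) + (1/2)] = [-1, -1] = row 2 of A ✓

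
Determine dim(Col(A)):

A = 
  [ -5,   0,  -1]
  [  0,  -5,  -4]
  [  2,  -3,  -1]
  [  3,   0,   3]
Row reduce:
R3 → R3 + (2/5)·R1
R4 → R4 + (3/5)·R1
R3 → R3 - (3/5)·R2
R4 → R4 - (12/5)·R3
REF = 
  [ -5,   0,  -1]
  [  0,  -5,  -4]
  [  0,   0,   1]
  [  0,   0,   0]
Pivot columns: 1, 2, 3 → 3 pivots.
dim(Col(A)) = number of pivot columns = 3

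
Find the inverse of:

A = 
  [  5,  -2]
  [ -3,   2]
det(A) = (5)(2) - (-2)(-3) = 4
For a 2×2 matrix, A⁻¹ = (1/det(A)) · [[d, -b], [-c, a]]
    = (1/4) · [[2, 2], [3, 5]]

A⁻¹ = 
  [1/2, 1/2]
  [3/4, 5/4]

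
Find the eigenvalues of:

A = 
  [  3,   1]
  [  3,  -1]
λ = 1 + √7, 1 - √7  (≈ 3.646, -1.646)

tr(A) = 2, det(A) = -6
Characteristic polynomial: λ² - tr(A)λ + det(A) = λ² - 2λ - 6
λ² - 2λ - 6 = 0  ⇒  λ = (2 ± √((-2)² - 4·(-6)))/2 = (2 ± √(28))/2
  = 1 + √7,  1 - √7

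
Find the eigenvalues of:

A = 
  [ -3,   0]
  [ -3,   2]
λ = 2, -3

tr(A) = -1, det(A) = -6
Characteristic polynomial: λ² - tr(A)λ + det(A) = λ² + λ - 6
λ² + λ - 6 = (λ + 3)(λ - 2)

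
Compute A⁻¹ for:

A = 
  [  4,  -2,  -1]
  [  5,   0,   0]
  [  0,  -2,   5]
det(A) = (4)·((0)(5) - (0)(-2)) - (-2)·((5)(5) - (0)(0)) + (-1)·((5)(-2) - (0)(0))
  = (4)(0) - (-2)(25) + (-1)(-10)
  = 60
det(A) = 60 ≠ 0, so A is invertible.

Cofactors Cᵢⱼ = (-1)ⁱ⁺ʲ·Mᵢⱼ:
C = 
  [  0, -25, -10]
  [ 12,  20,   8]
  [  0,  -5,  10]

adj(A) = Cᵀ:
adj(A) = 
  [  0,  12,   0]
  [-25,  20,  -5]
  [-10,   8,  10]

A⁻¹ = (1/60) · adj(A):
A⁻¹ = 
  [    0,   1/5,     0]
  [-5/12,   1/3, -1/12]
  [ -1/6,  2/15,   1/6]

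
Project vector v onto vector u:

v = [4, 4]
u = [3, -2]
v·u = (4)(3) + (4)(-2) = 4
u·u = (3)² + (-2)² = 13
proj_u(v) = (v·u / u·u) × u = (4/13) × u

proj_u(v) = [12/13, -8/13]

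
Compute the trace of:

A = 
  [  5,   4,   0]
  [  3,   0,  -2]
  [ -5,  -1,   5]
10

tr(A) = 5 + 0 + 5 = 10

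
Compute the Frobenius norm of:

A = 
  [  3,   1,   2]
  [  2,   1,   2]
||A||_F = 4.796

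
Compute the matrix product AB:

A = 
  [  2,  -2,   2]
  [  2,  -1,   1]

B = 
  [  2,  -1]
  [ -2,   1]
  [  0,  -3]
A is 2×3 and B is 3×2, so AB is 2×2. Each entry is (row of A)·(column of B):
AB[1,1] = (2)(2) + (-2)(-2) + (2)(0) = 8
AB[1,2] = (2)(-1) + (-2)(1) + (2)(-3) = -10
AB[2,1] = (2)(2) + (-1)(-2) + (1)(0) = 6
AB[2,2] = (2)(-1) + (-1)(1) + (1)(-3) = -6

AB = 
  [  8, -10]
  [  6,  -6]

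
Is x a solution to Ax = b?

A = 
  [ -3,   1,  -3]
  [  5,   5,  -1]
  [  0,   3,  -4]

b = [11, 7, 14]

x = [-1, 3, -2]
No

Ax = [12, 12, 17] ≠ b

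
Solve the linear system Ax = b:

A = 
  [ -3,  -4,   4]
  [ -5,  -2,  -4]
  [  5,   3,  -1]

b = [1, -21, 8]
Row reduce the augmented matrix [A|b]:
R2 → R2 - (5/3)·R1
R3 → R3 + (5/3)·R1
R3 → R3 + (11/14)·R2
REF = 
  [   -3,    -4,     4,     1]
  [    0,  14/3, -32/3, -68/3]
  [    0,     0, -19/7, -57/7]

Back-substitution:
x₃ = (-57/7) / (-19/7) = 3
x₂ = (-68/3 - (-32/3)(3)) / (14/3) = 2
x₁ = (1 - (-4)(2) - (4)(3)) / (-3) = 1

x = [1, 2, 3]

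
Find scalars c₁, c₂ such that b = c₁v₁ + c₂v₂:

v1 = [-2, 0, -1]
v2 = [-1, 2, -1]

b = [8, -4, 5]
c1 = -3, c2 = -2

b = -3·v1 + -2·v2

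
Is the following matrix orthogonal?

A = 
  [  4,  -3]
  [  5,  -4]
No

AᵀA = 
  [ 41, -32]
  [-32,  25]
≠ I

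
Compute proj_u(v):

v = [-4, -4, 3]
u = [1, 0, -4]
v·u = (-4)(1) + (-4)(0) + (3)(-4) = -16
u·u = (1)² + (0)² + (-4)² = 17
proj_u(v) = (v·u / u·u) × u = (-16/17) × u

proj_u(v) = [-16/17, 0, 64/17]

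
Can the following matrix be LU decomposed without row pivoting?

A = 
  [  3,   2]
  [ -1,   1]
Yes.
A[1,1] = 3 ≠ 0, so Gaussian elimination proceeds without a row swap: multiplier ℓ₂₁ = (-1)/(3) = -1/3, and U[2,2] = 1 - (-1/3)(2) = 5/3.
L = 
  [   1,    0]
  [-1/3,    1]
U = 
  [  3,   2]
  [  0, 5/3]
Check row 2 of LU: [(-1/3)(3), (-1/3)(2) + (5/3)] = [-1, 1] = row 2 of A ✓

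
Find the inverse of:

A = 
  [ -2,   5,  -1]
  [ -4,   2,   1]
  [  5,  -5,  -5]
det(A) = (-2)·((2)(-5) - (1)(-5)) - (5)·((-4)(-5) - (1)(5)) + (-1)·((-4)(-5) - (2)(5))
  = (-2)(-5) - (5)(15) + (-1)(10)
  = -75
det(A) = -75 ≠ 0, so A is invertible.

Cofactors Cᵢⱼ = (-1)ⁱ⁺ʲ·Mᵢⱼ:
C = 
  [ -5, -15,  10]
  [ 30,  15,  15]
  [  7,   6,  16]

adj(A) = Cᵀ:
adj(A) = 
  [ -5,  30,   7]
  [-15,  15,   6]
  [ 10,  15,  16]

A⁻¹ = (-1/75) · adj(A):
A⁻¹ = 
  [  1/15,   -2/5,  -7/75]
  [   1/5,   -1/5,  -2/25]
  [ -2/15,   -1/5, -16/75]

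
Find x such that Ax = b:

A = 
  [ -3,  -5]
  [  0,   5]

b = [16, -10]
x = [-2, -2]

Row reduce the augmented matrix [A|b]:
(already in echelon form)
REF = 
  [ -3,  -5,  16]
  [  0,   5, -10]

Back-substitution:
x₂ = (-10) / 5 = -2
x₁ = (16 - (-5)(-2)) / (-3) = -2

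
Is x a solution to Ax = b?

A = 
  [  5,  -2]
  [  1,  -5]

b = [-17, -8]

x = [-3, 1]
Yes

Ax = [-17, -8] = b ✓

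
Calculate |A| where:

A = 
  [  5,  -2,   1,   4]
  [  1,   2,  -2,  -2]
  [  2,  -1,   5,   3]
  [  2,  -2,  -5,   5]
197

Cofactor expansion along row 1: det(A) = a₁₁M₁₁ - a₁₂M₁₂ + a₁₃M₁₃ - a₁₄M₁₄

M₁₁ = det[[2, -2, -2]; [-1, 5, 3]; [-2, -5, 5]]
  = (2)·((5)(5) - (3)(-5)) - (-2)·((-1)(5) - (3)(-2)) + (-2)·((-1)(-5) - (5)(-2))
  = (2)(40) - (-2)(1) + (-2)(15)
  = 52
M₁₂ = det[[1, -2, -2]; [2, 5, 3]; [2, -5, 5]]
  = (1)·((5)(5) - (3)(-5)) - (-2)·((2)(5) - (3)(2)) + (-2)·((2)(-5) - (5)(2))
  = (1)(40) - (-2)(4) + (-2)(-20)
  = 88
M₁₃ = det[[1, 2, -2]; [2, -1, 3]; [2, -2, 5]]
  = (1)·((-1)(5) - (3)(-2)) - (2)·((2)(5) - (3)(2)) + (-2)·((2)(-2) - (-1)(2))
  = (1)(1) - (2)(4) + (-2)(-2)
  = -3
M₁₄ = det[[1, 2, -2]; [2, -1, 5]; [2, -2, -5]]
  = (1)·((-1)(-5) - (5)(-2)) - (2)·((2)(-5) - (5)(2)) + (-2)·((2)(-2) - (-1)(2))
  = (1)(15) - (2)(-20) + (-2)(-2)
  = 59

det(A) = (5)(52) - (-2)(88) + (1)(-3) - (4)(59) = 197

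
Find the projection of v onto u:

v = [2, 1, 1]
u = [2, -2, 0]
v·u = (2)(2) + (1)(-2) + (1)(0) = 2
u·u = (2)² + (-2)² + (0)² = 8
proj_u(v) = (v·u / u·u) × u = (2/8) × u = (1/4) × u

proj_u(v) = [1/2, -1/2, 0]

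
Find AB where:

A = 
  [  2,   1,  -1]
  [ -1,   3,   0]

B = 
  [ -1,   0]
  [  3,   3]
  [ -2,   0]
A is 2×3 and B is 3×2, so AB is 2×2. Each entry is (row of A)·(column of B):
AB[1,1] = (2)(-1) + (1)(3) + (-1)(-2) = 3
AB[1,2] = (2)(0) + (1)(3) + (-1)(0) = 3
AB[2,1] = (-1)(-1) + (3)(3) + (0)(-2) = 10
AB[2,2] = (-1)(0) + (3)(3) + (0)(0) = 9

AB = 
  [  3,   3]
  [ 10,   9]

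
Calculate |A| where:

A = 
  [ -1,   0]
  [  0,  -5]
5

For a 2×2 matrix, det = ad - bc = (-1)(-5) - (0)(0) = 5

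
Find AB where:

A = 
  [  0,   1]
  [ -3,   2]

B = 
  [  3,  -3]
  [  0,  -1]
A is 2×2 and B is 2×2, so AB is 2×2. Each entry is (row of A)·(column of B):
AB[1,1] = (0)(3) + (1)(0) = 0
AB[1,2] = (0)(-3) + (1)(-1) = -1
AB[2,1] = (-3)(3) + (2)(0) = -9
AB[2,2] = (-3)(-3) + (2)(-1) = 7

AB = 
  [  0,  -1]
  [ -9,   7]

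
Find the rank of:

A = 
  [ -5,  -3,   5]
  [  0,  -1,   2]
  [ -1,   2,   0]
rank(A) = 3

Row reduce:
R3 → R3 - (1/5)·R1
R3 → R3 + (13/5)·R2
REF = 
  [  -5,   -3,    5]
  [   0,   -1,    2]
  [   0,    0, 21/5]
Pivot columns: 1, 2, 3 → 3 pivots.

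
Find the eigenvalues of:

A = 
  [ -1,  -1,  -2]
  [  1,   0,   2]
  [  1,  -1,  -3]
Characteristic polynomial: det(λI - A) = λ³ + 4λ² + 8λ + 5
Testing integer divisors of the constant term: p(-1) = 0, so (λ + 1) is a factor:
p(λ) = (λ + 1)(λ² + 3λ + 5)
λ² + 3λ + 5 = 0  ⇒  λ = (-3 ± √((3)² - 4·(5)))/2 = (-3 ± √(-11))/2
  = (-3 + i√11)/2,  (-3 - i√11)/2

λ = -1, (-3 + i√11)/2, (-3 - i√11)/2  (≈ -1, -1.5 + 1.658i, -1.5 - 1.658i)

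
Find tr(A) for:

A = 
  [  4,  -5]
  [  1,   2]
6

tr(A) = 4 + 2 = 6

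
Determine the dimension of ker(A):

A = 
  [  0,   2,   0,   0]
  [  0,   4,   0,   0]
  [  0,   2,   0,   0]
nullity(A) = 3

Row reduce:
R2 → R2 - (2)·R1
R3 → R3 - (1)·R1
REF = 
  [  0,   2,   0,   0]
  [  0,   0,   0,   0]
  [  0,   0,   0,   0]
Pivot columns: 2 → 1 pivot.
rank(A) = 1, so nullity(A) = 4 - 1 = 3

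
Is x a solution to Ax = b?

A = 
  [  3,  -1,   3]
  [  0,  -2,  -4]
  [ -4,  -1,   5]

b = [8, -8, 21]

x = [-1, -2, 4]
No

Ax = [11, -12, 26] ≠ b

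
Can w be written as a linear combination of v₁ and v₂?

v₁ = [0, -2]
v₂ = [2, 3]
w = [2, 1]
Yes

Form the augmented matrix and row-reduce:
[v₁|v₂|w] = 
  [  0,   2,   2]
  [ -2,   3,   1]
Swap R1 ↔ R2
REF = 
  [ -2,   3,   1]
  [  0,   2,   2]

No row of the form [0 0 | nonzero], so the system is consistent. Back-substitution gives c₁ = 1, c₂ = 1: w = (1)·v₁ + (1)·v₂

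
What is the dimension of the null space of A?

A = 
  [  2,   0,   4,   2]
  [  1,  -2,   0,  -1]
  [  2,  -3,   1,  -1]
nullity(A) = 2

Row reduce:
R2 → R2 - (1/2)·R1
R3 → R3 - (1)·R1
R3 → R3 - (3/2)·R2
REF = 
  [  2,   0,   4,   2]
  [  0,  -2,  -2,  -2]
  [  0,   0,   0,   0]
Pivot columns: 1, 2 → 2 pivots.
rank(A) = 2, so nullity(A) = 4 - 2 = 2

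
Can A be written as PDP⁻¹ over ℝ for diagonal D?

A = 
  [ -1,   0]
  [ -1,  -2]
Yes

tr(A) = -3, det(A) = 2
Characteristic polynomial: λ² - tr(A)λ + det(A) = λ² + 3λ + 2
λ² + 3λ + 2 = (λ + 2)(λ + 1)
Eigenvalues: -1, -2
λ=-2: alg. mult. = 1, geom. mult. = 2 - rank(A - (-2)I) = 2 - 1 = 1
λ=-1: alg. mult. = 1, geom. mult. = 2 - rank(A - (-1)I) = 2 - 1 = 1
Sum of geometric multiplicities equals n, so A has n independent eigenvectors.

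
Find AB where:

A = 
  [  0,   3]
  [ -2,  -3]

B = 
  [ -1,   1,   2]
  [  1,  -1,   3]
A is 2×2 and B is 2×3, so AB is 2×3. Each entry is (row of A)·(column of B):
AB[1,1] = (0)(-1) + (3)(1) = 3
AB[1,2] = (0)(1) + (3)(-1) = -3
AB[1,3] = (0)(2) + (3)(3) = 9
AB[2,1] = (-2)(-1) + (-3)(1) = -1
AB[2,2] = (-2)(1) + (-3)(-1) = 1
AB[2,3] = (-2)(2) + (-3)(3) = -13

AB = 
  [  3,  -3,   9]
  [ -1,   1, -13]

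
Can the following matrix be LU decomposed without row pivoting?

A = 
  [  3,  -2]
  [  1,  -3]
Yes.
A[1,1] = 3 ≠ 0, so Gaussian elimination proceeds without a row swap: multiplier ℓ₂₁ = (1)/(3) = 1/3, and U[2,2] = -3 - (1/3)(-2) = -7/3.
L = 
  [  1,   0]
  [1/3,   1]
U = 
  [   3,   -2]
  [   0, -7/3]
Check row 2 of LU: [(1/3)(3), (1/3)(-2) + (-7/3)] = [1, -3] = row 2 of A ✓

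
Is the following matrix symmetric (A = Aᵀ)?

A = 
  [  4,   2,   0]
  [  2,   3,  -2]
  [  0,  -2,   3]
Yes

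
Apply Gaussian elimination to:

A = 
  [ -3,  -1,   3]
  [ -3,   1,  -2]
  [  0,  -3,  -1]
Row operations:
R2 → R2 - (1)·R1
R3 → R3 + (3/2)·R2

Resulting echelon form:
REF = 
  [   -3,    -1,     3]
  [    0,     2,    -5]
  [    0,     0, -17/2]

Rank = 3 (number of non-zero pivot rows).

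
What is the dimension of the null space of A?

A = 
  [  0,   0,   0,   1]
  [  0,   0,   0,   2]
nullity(A) = 3

Row reduce:
R2 → R2 - (2)·R1
REF = 
  [  0,   0,   0,   1]
  [  0,   0,   0,   0]
Pivot columns: 4 → 1 pivot.
rank(A) = 1, so nullity(A) = 4 - 1 = 3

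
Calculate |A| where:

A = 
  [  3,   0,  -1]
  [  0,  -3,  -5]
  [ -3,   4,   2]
Cofactor expansion along row 1:
det(A) = (3)·((-3)(2) - (-5)(4)) - (0)·((0)(2) - (-5)(-3)) + (-1)·((0)(4) - (-3)(-3))
  = (3)(14) - (0)(-15) + (-1)(-9)
  = 51

det(A) = 51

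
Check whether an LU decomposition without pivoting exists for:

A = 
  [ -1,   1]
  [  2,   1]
Yes.
A[1,1] = -1 ≠ 0, so Gaussian elimination proceeds without a row swap: multiplier ℓ₂₁ = (2)/(-1) = -2, and U[2,2] = 1 - (-2)(1) = 3.
L = 
  [  1,   0]
  [ -2,   1]
U = 
  [ -1,   1]
  [  0,   3]
Check row 2 of LU: [(-2)(-1), (-2)(1) + 3] = [2, 1] = row 2 of A ✓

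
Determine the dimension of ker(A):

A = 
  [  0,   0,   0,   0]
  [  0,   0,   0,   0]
nullity(A) = 4

Row reduce:
(no row operations needed)
REF = 
  [  0,   0,   0,   0]
  [  0,   0,   0,   0]
Pivot columns: none → 0 pivots.
rank(A) = 0, so nullity(A) = 4 - 0 = 4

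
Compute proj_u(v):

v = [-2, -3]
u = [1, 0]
v·u = (-2)(1) + (-3)(0) = -2
u·u = (1)² + (0)² = 1
proj_u(v) = (v·u / u·u) × u = (-2/1) × u = (-2) × u

proj_u(v) = [-2, 0]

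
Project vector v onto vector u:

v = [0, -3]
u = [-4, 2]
proj_u(v) = [6/5, -3/5]

v·u = (0)(-4) + (-3)(2) = -6
u·u = (-4)² + (2)² = 20
proj_u(v) = (v·u / u·u) × u = (-6/20) × u = (-3/10) × u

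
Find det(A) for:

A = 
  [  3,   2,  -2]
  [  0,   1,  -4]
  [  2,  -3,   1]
Cofactor expansion along row 1:
det(A) = (3)·((1)(1) - (-4)(-3)) - (2)·((0)(1) - (-4)(2)) + (-2)·((0)(-3) - (1)(2))
  = (3)(-11) - (2)(8) + (-2)(-2)
  = -45

det(A) = -45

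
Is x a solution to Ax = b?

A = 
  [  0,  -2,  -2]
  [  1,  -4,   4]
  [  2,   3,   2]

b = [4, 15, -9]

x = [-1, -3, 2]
No

Ax = [2, 19, -7] ≠ b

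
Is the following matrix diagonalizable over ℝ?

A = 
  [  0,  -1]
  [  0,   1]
Yes

tr(A) = 1, det(A) = 0
Characteristic polynomial: λ² - tr(A)λ + det(A) = λ² - λ
λ² - λ = λ(λ - 1)
Eigenvalues: 1, 0
λ=0: alg. mult. = 1, geom. mult. = 2 - rank(A - (0)I) = 2 - 1 = 1
λ=1: alg. mult. = 1, geom. mult. = 2 - rank(A - (1)I) = 2 - 1 = 1
Sum of geometric multiplicities equals n, so A has n independent eigenvectors.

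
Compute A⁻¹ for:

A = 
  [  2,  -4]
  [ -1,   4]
det(A) = (2)(4) - (-4)(-1) = 4
For a 2×2 matrix, A⁻¹ = (1/det(A)) · [[d, -b], [-c, a]]
    = (1/4) · [[4, 4], [1, 2]]

A⁻¹ = 
  [  1,   1]
  [1/4, 1/2]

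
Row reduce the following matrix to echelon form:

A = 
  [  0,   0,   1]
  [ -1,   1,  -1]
Row operations:
Swap R1 ↔ R2

Resulting echelon form:
REF = 
  [ -1,   1,  -1]
  [  0,   0,   1]

Rank = 2 (number of non-zero pivot rows).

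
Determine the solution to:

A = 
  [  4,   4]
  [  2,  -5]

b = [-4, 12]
x = [1, -2]

Row reduce the augmented matrix [A|b]:
R2 → R2 - (1/2)·R1
REF = 
  [  4,   4,  -4]
  [  0,  -7,  14]

Back-substitution:
x₂ = 14 / (-7) = -2
x₁ = (-4 - (4)(-2)) / 4 = 1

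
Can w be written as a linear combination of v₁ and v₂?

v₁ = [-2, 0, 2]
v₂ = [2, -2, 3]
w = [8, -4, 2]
Yes

Form the augmented matrix and row-reduce:
[v₁|v₂|w] = 
  [ -2,   2,   8]
  [  0,  -2,  -4]
  [  2,   3,   2]
R3 → R3 + (1)·R1
R3 → R3 + (5/2)·R2
REF = 
  [ -2,   2,   8]
  [  0,  -2,  -4]
  [  0,   0,   0]

No row of the form [0 0 | nonzero], so the system is consistent. Back-substitution gives c₁ = -2, c₂ = 2: w = (-2)·v₁ + (2)·v₂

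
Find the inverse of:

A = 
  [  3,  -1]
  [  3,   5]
det(A) = (3)(5) - (-1)(3) = 18
For a 2×2 matrix, A⁻¹ = (1/det(A)) · [[d, -b], [-c, a]]
    = (1/18) · [[5, 1], [-3, 3]]

A⁻¹ = 
  [5/18, 1/18]
  [-1/6,  1/6]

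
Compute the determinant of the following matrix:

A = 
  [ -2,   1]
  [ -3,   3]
For a 2×2 matrix, det = ad - bc = (-2)(3) - (1)(-3) = -3

det(A) = -3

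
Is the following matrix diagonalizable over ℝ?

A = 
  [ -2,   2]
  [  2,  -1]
Yes

tr(A) = -3, det(A) = -2
Characteristic polynomial: λ² - tr(A)λ + det(A) = λ² + 3λ - 2
λ² + 3λ - 2 = 0  ⇒  λ = (-3 ± √((3)² - 4·(-2)))/2 = (-3 ± √(17))/2
  = (-3 + √17)/2,  (-3 - √17)/2
Eigenvalues: (-3 + √17)/2, (-3 - √17)/2  (≈ 0.5616, -3.562)
The two irrational eigenvalues are distinct (simple), so each has alg. mult. = geom. mult. = 1.
Sum of geometric multiplicities equals n, so A has n independent eigenvectors.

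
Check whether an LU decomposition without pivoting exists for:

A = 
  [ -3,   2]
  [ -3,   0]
Yes.
A[1,1] = -3 ≠ 0, so Gaussian elimination proceeds without a row swap: multiplier ℓ₂₁ = (-3)/(-3) = 1, and U[2,2] = 0 - (1)(2) = -2.
L = 
  [  1,   0]
  [  1,   1]
U = 
  [ -3,   2]
  [  0,  -2]
Check row 2 of LU: [(1)(-3), (1)(2) + (-2)] = [-3, 0] = row 2 of A ✓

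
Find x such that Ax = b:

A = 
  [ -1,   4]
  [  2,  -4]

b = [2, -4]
x = [-2, 0]

Row reduce the augmented matrix [A|b]:
R2 → R2 + (2)·R1
REF = 
  [ -1,   4,   2]
  [  0,   4,   0]

Back-substitution:
x₂ = 0 / 4 = 0
x₁ = (2 - (4)(0)) / (-1) = -2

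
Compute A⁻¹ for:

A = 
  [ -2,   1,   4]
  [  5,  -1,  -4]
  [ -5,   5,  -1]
det(A) = (-2)·((-1)(-1) - (-4)(5)) - (1)·((5)(-1) - (-4)(-5)) + (4)·((5)(5) - (-1)(-5))
  = (-2)(21) - (1)(-25) + (4)(20)
  = 63
det(A) = 63 ≠ 0, so A is invertible.

Cofactors Cᵢⱼ = (-1)ⁱ⁺ʲ·Mᵢⱼ:
C = 
  [ 21,  25,  20]
  [ 21,  22,   5]
  [  0,  12,  -3]

adj(A) = Cᵀ:
adj(A) = 
  [ 21,  21,   0]
  [ 25,  22,  12]
  [ 20,   5,  -3]

A⁻¹ = (1/63) · adj(A):
A⁻¹ = 
  [  1/3,   1/3,     0]
  [25/63, 22/63,  4/21]
  [20/63,  5/63, -1/21]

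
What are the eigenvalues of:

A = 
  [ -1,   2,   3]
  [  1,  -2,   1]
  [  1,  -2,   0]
Characteristic polynomial: det(λI - A) = λ³ + 3λ² - λ
The constant term is 0, so λ = 0 is a root: p(λ) = λ(λ² + 3λ - 1)
λ² + 3λ - 1 = 0  ⇒  λ = (-3 ± √((3)² - 4·(-1)))/2 = (-3 ± √(13))/2
  = (-3 + √13)/2,  (-3 - √13)/2

λ = 0, (-3 + √13)/2, (-3 - √13)/2  (≈ 0, 0.3028, -3.303)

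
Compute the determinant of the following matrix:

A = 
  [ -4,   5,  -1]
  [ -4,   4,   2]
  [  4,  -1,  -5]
24

Cofactor expansion along row 1:
det(A) = (-4)·((4)(-5) - (2)(-1)) - (5)·((-4)(-5) - (2)(4)) + (-1)·((-4)(-1) - (4)(4))
  = (-4)(-18) - (5)(12) + (-1)(-12)
  = 24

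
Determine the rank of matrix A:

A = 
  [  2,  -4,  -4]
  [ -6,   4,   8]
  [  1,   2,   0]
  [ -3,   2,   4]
rank(A) = 2

Row reduce:
R2 → R2 + (3)·R1
R3 → R3 - (1/2)·R1
R4 → R4 + (3/2)·R1
R3 → R3 + (1/2)·R2
R4 → R4 - (1/2)·R2
REF = 
  [  2,  -4,  -4]
  [  0,  -8,  -4]
  [  0,   0,   0]
  [  0,   0,   0]
Pivot columns: 1, 2 → 2 pivots.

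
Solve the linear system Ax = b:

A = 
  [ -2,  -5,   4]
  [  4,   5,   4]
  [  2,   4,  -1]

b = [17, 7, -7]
x = [0, -1, 3]

Row reduce the augmented matrix [A|b]:
R2 → R2 + (2)·R1
R3 → R3 + (1)·R1
R3 → R3 - (1/5)·R2
REF = 
  [ -2,  -5,   4,  17]
  [  0,  -5,  12,  41]
  [  0,   0, 3/5, 9/5]

Back-substitution:
x₃ = (9/5) / (3/5) = 3
x₂ = (41 - (12)(3)) / (-5) = -1
x₁ = (17 - (-5)(-1) - (4)(3)) / (-2) = 0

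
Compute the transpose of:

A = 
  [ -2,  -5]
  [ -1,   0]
Aᵀ = 
  [ -2,  -1]
  [ -5,   0]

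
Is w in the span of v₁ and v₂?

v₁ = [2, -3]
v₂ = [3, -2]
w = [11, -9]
Yes

Form the augmented matrix and row-reduce:
[v₁|v₂|w] = 
  [  2,   3,  11]
  [ -3,  -2,  -9]
R2 → R2 + (3/2)·R1
REF = 
  [   2,    3,   11]
  [   0,  5/2, 15/2]

No row of the form [0 0 | nonzero], so the system is consistent. Back-substitution gives c₁ = 1, c₂ = 3: w = (1)·v₁ + (3)·v₂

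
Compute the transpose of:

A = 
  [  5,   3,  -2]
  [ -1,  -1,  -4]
Aᵀ = 
  [  5,  -1]
  [  3,  -1]
  [ -2,  -4]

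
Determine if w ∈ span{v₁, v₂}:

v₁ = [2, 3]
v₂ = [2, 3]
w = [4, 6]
Yes

Form the augmented matrix and row-reduce:
[v₁|v₂|w] = 
  [  2,   2,   4]
  [  3,   3,   6]
R2 → R2 - (3/2)·R1
REF = 
  [  2,   2,   4]
  [  0,   0,   0]

No row of the form [0 0 | nonzero], so the system is consistent. Back-substitution gives c₁ = 2, c₂ = 0: w = (2)·v₁ + (0)·v₂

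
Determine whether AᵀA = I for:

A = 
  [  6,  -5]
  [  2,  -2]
No

AᵀA = 
  [ 40, -34]
  [-34,  29]
≠ I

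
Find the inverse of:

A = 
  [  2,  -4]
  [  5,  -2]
det(A) = (2)(-2) - (-4)(5) = 16
For a 2×2 matrix, A⁻¹ = (1/det(A)) · [[d, -b], [-c, a]]
    = (1/16) · [[-2, 4], [-5, 2]]

A⁻¹ = 
  [ -1/8,   1/4]
  [-5/16,   1/8]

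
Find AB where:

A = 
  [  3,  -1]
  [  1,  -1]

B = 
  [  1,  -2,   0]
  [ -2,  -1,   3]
AB = 
  [  5,  -5,  -3]
  [  3,  -1,  -3]

A is 2×2 and B is 2×3, so AB is 2×3. Each entry is (row of A)·(column of B):
AB[1,1] = (3)(1) + (-1)(-2) = 5
AB[1,2] = (3)(-2) + (-1)(-1) = -5
AB[1,3] = (3)(0) + (-1)(3) = -3
AB[2,1] = (1)(1) + (-1)(-2) = 3
AB[2,2] = (1)(-2) + (-1)(-1) = -1
AB[2,3] = (1)(0) + (-1)(3) = -3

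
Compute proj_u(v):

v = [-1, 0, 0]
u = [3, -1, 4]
proj_u(v) = [-9/26, 3/26, -6/13]

v·u = (-1)(3) + (0)(-1) + (0)(4) = -3
u·u = (3)² + (-1)² + (4)² = 26
proj_u(v) = (v·u / u·u) × u = (-3/26) × u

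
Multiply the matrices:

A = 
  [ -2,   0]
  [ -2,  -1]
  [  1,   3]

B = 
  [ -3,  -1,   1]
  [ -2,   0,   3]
AB = 
  [  6,   2,  -2]
  [  8,   2,  -5]
  [ -9,  -1,  10]

A is 3×2 and B is 2×3, so AB is 3×3. Each entry is (row of A)·(column of B):
AB[1,1] = (-2)(-3) + (0)(-2) = 6
AB[1,2] = (-2)(-1) + (0)(0) = 2
AB[1,3] = (-2)(1) + (0)(3) = -2
AB[2,1] = (-2)(-3) + (-1)(-2) = 8
AB[2,2] = (-2)(-1) + (-1)(0) = 2
AB[2,3] = (-2)(1) + (-1)(3) = -5
AB[3,1] = (1)(-3) + (3)(-2) = -9
AB[3,2] = (1)(-1) + (3)(0) = -1
AB[3,3] = (1)(1) + (3)(3) = 10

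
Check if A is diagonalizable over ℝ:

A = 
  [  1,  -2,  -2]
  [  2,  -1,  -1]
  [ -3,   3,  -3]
No

Characteristic polynomial: det(λI - A) = λ³ + 3λ² + 18
By the rational root theorem any rational root is an integer dividing 18; none of those is a root, so p(λ) has no rational roots and hence (being an irreducible cubic) no repeated roots.
Discriminant of the cubic: Δ = -10692
Δ < 0 ⇒ one real eigenvalue and a complex-conjugate pair: λ ≈ -4.081, 0.5404 + 2.029i, 0.5404 - 2.029i
Has complex eigenvalues (not diagonalizable over ℝ).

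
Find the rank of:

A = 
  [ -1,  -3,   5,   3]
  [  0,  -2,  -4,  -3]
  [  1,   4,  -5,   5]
rank(A) = 3

Row reduce:
R3 → R3 + (1)·R1
R3 → R3 + (1/2)·R2
REF = 
  [  -1,   -3,    5,    3]
  [   0,   -2,   -4,   -3]
  [   0,    0,   -2, 13/2]
Pivot columns: 1, 2, 3 → 3 pivots.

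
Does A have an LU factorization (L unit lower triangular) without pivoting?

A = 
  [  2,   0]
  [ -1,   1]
Yes.
A[1,1] = 2 ≠ 0, so Gaussian elimination proceeds without a row swap: multiplier ℓ₂₁ = (-1)/(2) = -1/2, and U[2,2] = 1 - (-1/2)(0) = 1.
L = 
  [   1,    0]
  [-1/2,    1]
U = 
  [  2,   0]
  [  0,   1]
Check row 2 of LU: [(-1/2)(2), (-1/2)(0) + 1] = [-1, 1] = row 2 of A ✓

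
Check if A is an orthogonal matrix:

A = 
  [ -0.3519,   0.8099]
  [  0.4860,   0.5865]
No

AᵀA = 
  [  0.3600,   0]
  [  0,   0.9999]
≠ I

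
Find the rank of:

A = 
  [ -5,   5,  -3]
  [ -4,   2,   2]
Row reduce:
R2 → R2 - (4/5)·R1
REF = 
  [  -5,    5,   -3]
  [   0,   -2, 22/5]
Pivot columns: 1, 2 → 2 pivots.

rank(A) = 2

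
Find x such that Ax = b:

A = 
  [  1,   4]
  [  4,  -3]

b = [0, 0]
Row reduce the augmented matrix [A|b]:
R2 → R2 - (4)·R1
REF = 
  [  1,   4,   0]
  [  0, -19,   0]

Back-substitution:
x₂ = 0 / (-19) = 0
x₁ = (0 - (4)(0)) / 1 = 0

x = [0, 0]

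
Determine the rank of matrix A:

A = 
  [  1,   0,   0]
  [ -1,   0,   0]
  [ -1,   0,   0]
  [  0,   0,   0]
rank(A) = 1

Row reduce:
R2 → R2 + (1)·R1
R3 → R3 + (1)·R1
REF = 
  [  1,   0,   0]
  [  0,   0,   0]
  [  0,   0,   0]
  [  0,   0,   0]
Pivot columns: 1 → 1 pivot.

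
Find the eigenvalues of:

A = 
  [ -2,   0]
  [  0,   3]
λ = 3, -2

tr(A) = 1, det(A) = -6
Characteristic polynomial: λ² - tr(A)λ + det(A) = λ² - λ - 6
λ² - λ - 6 = (λ + 2)(λ - 3)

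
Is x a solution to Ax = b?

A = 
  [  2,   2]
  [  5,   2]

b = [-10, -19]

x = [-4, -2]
No

Ax = [-12, -24] ≠ b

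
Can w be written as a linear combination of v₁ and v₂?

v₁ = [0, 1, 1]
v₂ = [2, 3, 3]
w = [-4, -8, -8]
Yes

Form the augmented matrix and row-reduce:
[v₁|v₂|w] = 
  [  0,   2,  -4]
  [  1,   3,  -8]
  [  1,   3,  -8]
Swap R1 ↔ R2
R3 → R3 - (1)·R1
REF = 
  [  1,   3,  -8]
  [  0,   2,  -4]
  [  0,   0,   0]

No row of the form [0 0 | nonzero], so the system is consistent. Back-substitution gives c₁ = -2, c₂ = -2: w = (-2)·v₁ + (-2)·v₂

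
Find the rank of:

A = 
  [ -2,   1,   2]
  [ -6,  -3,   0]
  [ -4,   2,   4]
rank(A) = 2

Row reduce:
R2 → R2 - (3)·R1
R3 → R3 - (2)·R1
REF = 
  [ -2,   1,   2]
  [  0,  -6,  -6]
  [  0,   0,   0]
Pivot columns: 1, 2 → 2 pivots.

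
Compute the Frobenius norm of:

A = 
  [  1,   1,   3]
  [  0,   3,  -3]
||A||_F = 5.385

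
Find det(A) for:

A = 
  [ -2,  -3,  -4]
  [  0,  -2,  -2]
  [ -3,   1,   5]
Cofactor expansion along row 1:
det(A) = (-2)·((-2)(5) - (-2)(1)) - (-3)·((0)(5) - (-2)(-3)) + (-4)·((0)(1) - (-2)(-3))
  = (-2)(-8) - (-3)(-6) + (-4)(-6)
  = 22

det(A) = 22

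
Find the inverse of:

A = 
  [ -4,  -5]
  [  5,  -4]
det(A) = (-4)(-4) - (-5)(5) = 41
For a 2×2 matrix, A⁻¹ = (1/det(A)) · [[d, -b], [-c, a]]
    = (1/41) · [[-4, 5], [-5, -4]]

A⁻¹ = 
  [-4/41,  5/41]
  [-5/41, -4/41]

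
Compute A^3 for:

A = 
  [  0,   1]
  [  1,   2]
A² = A·A:
A²[1,1] = (0)(0) + (1)(1) = 1
A²[1,2] = (0)(1) + (1)(2) = 2
A²[2,1] = (1)(0) + (2)(1) = 2
A²[2,2] = (1)(1) + (2)(2) = 5
A² = 
  [  1,   2]
  [  2,   5]

A^3 = A^2·A:
A^3[1,1] = (1)(0) + (2)(1) = 2
A^3[1,2] = (1)(1) + (2)(2) = 5
A^3[2,1] = (2)(0) + (5)(1) = 5
A^3[2,2] = (2)(1) + (5)(2) = 12
A^3 = 
  [  2,   5]
  [  5,  12]

Therefore
A^3 = 
  [  2,   5]
  [  5,  12]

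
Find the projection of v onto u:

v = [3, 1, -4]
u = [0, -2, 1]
v·u = (3)(0) + (1)(-2) + (-4)(1) = -6
u·u = (0)² + (-2)² + (1)² = 5
proj_u(v) = (v·u / u·u) × u = (-6/5) × u

proj_u(v) = [0, 12/5, -6/5]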